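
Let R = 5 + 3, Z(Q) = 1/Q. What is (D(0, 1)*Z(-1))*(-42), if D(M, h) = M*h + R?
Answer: 336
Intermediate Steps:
R = 8
D(M, h) = 8 + M*h (D(M, h) = M*h + 8 = 8 + M*h)
(D(0, 1)*Z(-1))*(-42) = ((8 + 0*1)/(-1))*(-42) = ((8 + 0)*(-1))*(-42) = (8*(-1))*(-42) = -8*(-42) = 336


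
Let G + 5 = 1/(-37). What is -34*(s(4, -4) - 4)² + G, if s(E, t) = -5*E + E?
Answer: -503386/37 ≈ -13605.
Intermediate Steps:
G = -186/37 (G = -5 + 1/(-37) = -5 - 1/37 = -186/37 ≈ -5.0270)
s(E, t) = -4*E
-34*(s(4, -4) - 4)² + G = -34*(-4*4 - 4)² - 186/37 = -34*(-16 - 4)² - 186/37 = -34*(-20)² - 186/37 = -34*400 - 186/37 = -13600 - 186/37 = -503386/37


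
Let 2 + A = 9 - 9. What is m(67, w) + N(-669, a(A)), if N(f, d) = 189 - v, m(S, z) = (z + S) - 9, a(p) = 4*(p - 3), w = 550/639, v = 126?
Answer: 77869/639 ≈ 121.86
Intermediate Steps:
w = 550/639 (w = 550*(1/639) = 550/639 ≈ 0.86072)
A = -2 (A = -2 + (9 - 9) = -2 + 0 = -2)
a(p) = -12 + 4*p (a(p) = 4*(-3 + p) = -12 + 4*p)
m(S, z) = -9 + S + z (m(S, z) = (S + z) - 9 = -9 + S + z)
N(f, d) = 63 (N(f, d) = 189 - 1*126 = 189 - 126 = 63)
m(67, w) + N(-669, a(A)) = (-9 + 67 + 550/639) + 63 = 37612/639 + 63 = 77869/639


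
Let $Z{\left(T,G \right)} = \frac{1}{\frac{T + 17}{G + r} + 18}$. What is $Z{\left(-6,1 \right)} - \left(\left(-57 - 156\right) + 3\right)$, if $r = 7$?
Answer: $\frac{32558}{155} \approx 210.05$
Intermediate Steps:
$Z{\left(T,G \right)} = \frac{1}{18 + \frac{17 + T}{7 + G}}$ ($Z{\left(T,G \right)} = \frac{1}{\frac{T + 17}{G + 7} + 18} = \frac{1}{\frac{17 + T}{7 + G} + 18} = \frac{1}{18 + \frac{17 + T}{7 + G}}$)
$Z{\left(-6,1 \right)} - \left(\left(-57 - 156\right) + 3\right) = \frac{7 + 1}{143 - 6 + 18 \cdot 1} - \left(\left(-57 - 156\right) + 3\right) = \frac{1}{143 - 6 + 18} \cdot 8 - \left(-213 + 3\right) = \frac{1}{155} \cdot 8 - -210 = \frac{1}{155} \cdot 8 + 210 = \frac{8}{155} + 210 = \frac{32558}{155}$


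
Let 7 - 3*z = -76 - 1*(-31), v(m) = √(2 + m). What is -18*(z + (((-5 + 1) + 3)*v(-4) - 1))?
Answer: -294 + 18*I*√2 ≈ -294.0 + 25.456*I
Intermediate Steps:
z = 52/3 (z = 7/3 - (-76 - 1*(-31))/3 = 7/3 - (-76 + 31)/3 = 7/3 - ⅓*(-45) = 7/3 + 15 = 52/3 ≈ 17.333)
-18*(z + (((-5 + 1) + 3)*v(-4) - 1)) = -18*(52/3 + (((-5 + 1) + 3)*√(2 - 4) - 1)) = -18*(52/3 + ((-4 + 3)*√(-2) - 1)) = -18*(52/3 + (-I*√2 - 1)) = -18*(52/3 + (-1 - I*√2)) = -18*(49/3 - I*√2) = -294 + 18*I*√2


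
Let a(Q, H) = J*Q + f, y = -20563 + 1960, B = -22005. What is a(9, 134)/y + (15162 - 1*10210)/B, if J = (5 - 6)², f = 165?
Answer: -3553738/15161445 ≈ -0.23439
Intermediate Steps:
y = -18603
J = 1 (J = (-1)² = 1)
a(Q, H) = 165 + Q (a(Q, H) = 1*Q + 165 = Q + 165 = 165 + Q)
a(9, 134)/y + (15162 - 1*10210)/B = (165 + 9)/(-18603) + (15162 - 1*10210)/(-22005) = 174*(-1/18603) + (15162 - 10210)*(-1/22005) = -58/6201 + 4952*(-1/22005) = -58/6201 - 4952/22005 = -3553738/15161445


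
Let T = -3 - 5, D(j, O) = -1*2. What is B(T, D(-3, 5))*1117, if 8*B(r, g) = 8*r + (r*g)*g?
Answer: -13404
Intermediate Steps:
D(j, O) = -2
T = -8
B(r, g) = r + r*g**2/8 (B(r, g) = (8*r + (r*g)*g)/8 = (8*r + (g*r)*g)/8 = (8*r + r*g**2)/8 = r + r*g**2/8)
B(T, D(-3, 5))*1117 = ((1/8)*(-8)*(8 + (-2)**2))*1117 = ((1/8)*(-8)*(8 + 4))*1117 = ((1/8)*(-8)*12)*1117 = -12*1117 = -13404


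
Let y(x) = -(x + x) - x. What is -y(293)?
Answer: 879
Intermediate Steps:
y(x) = -3*x (y(x) = -2*x - x = -3*x)
-y(293) = -(-3)*293 = -1*(-879) = 879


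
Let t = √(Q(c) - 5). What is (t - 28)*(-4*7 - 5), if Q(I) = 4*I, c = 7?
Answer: 924 - 33*√23 ≈ 765.74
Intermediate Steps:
t = √23 (t = √(4*7 - 5) = √(28 - 5) = √23 ≈ 4.7958)
(t - 28)*(-4*7 - 5) = (√23 - 28)*(-4*7 - 5) = (-28 + √23)*(-28 - 5) = (-28 + √23)*(-33) = 924 - 33*√23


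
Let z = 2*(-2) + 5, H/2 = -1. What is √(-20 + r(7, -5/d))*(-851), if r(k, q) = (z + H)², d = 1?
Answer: -851*I*√19 ≈ -3709.4*I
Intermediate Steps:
H = -2 (H = 2*(-1) = -2)
z = 1 (z = -4 + 5 = 1)
r(k, q) = 1 (r(k, q) = (1 - 2)² = (-1)² = 1)
√(-20 + r(7, -5/d))*(-851) = √(-20 + 1)*(-851) = √(-19)*(-851) = (I*√19)*(-851) = -851*I*√19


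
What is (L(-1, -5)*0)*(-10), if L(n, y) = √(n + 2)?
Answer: 0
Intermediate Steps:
L(n, y) = √(2 + n)
(L(-1, -5)*0)*(-10) = (√(2 - 1)*0)*(-10) = (√1*0)*(-10) = (1*0)*(-10) = 0*(-10) = 0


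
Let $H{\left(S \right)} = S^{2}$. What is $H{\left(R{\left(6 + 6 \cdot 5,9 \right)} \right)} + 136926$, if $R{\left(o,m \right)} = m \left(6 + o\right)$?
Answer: $279810$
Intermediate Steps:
$H{\left(R{\left(6 + 6 \cdot 5,9 \right)} \right)} + 136926 = \left(9 \left(6 + \left(6 + 6 \cdot 5\right)\right)\right)^{2} + 136926 = \left(9 \left(6 + \left(6 + 30\right)\right)\right)^{2} + 136926 = \left(9 \left(6 + 36\right)\right)^{2} + 136926 = \left(9 \cdot 42\right)^{2} + 136926 = 378^{2} + 136926 = 142884 + 136926 = 279810$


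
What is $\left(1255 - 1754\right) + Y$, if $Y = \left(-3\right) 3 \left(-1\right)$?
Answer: $-490$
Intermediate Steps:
$Y = 9$ ($Y = \left(-9\right) \left(-1\right) = 9$)
$\left(1255 - 1754\right) + Y = \left(1255 - 1754\right) + 9 = -499 + 9 = -490$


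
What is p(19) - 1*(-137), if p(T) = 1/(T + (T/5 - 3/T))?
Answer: 294782/2151 ≈ 137.04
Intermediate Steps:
p(T) = 1/(-3/T + 6*T/5) (p(T) = 1/(T + (T*(⅕) - 3/T)) = 1/(T + (T/5 - 3/T)) = 1/(T + (-3/T + T/5)) = 1/(-3/T + 6*T/5))
p(19) - 1*(-137) = (5/3)*19/(-5 + 2*19²) - 1*(-137) = (5/3)*19/(-5 + 2*361) + 137 = (5/3)*19/(-5 + 722) + 137 = (5/3)*19/717 + 137 = (5/3)*19*(1/717) + 137 = 95/2151 + 137 = 294782/2151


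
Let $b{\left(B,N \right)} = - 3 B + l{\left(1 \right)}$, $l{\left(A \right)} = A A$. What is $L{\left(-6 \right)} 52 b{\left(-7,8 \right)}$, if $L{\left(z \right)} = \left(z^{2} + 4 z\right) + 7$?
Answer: $21736$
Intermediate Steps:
$l{\left(A \right)} = A^{2}$
$L{\left(z \right)} = 7 + z^{2} + 4 z$
$b{\left(B,N \right)} = 1 - 3 B$ ($b{\left(B,N \right)} = - 3 B + 1^{2} = - 3 B + 1 = 1 - 3 B$)
$L{\left(-6 \right)} 52 b{\left(-7,8 \right)} = \left(7 + \left(-6\right)^{2} + 4 \left(-6\right)\right) 52 \left(1 - -21\right) = \left(7 + 36 - 24\right) 52 \left(1 + 21\right) = 19 \cdot 52 \cdot 22 = 988 \cdot 22 = 21736$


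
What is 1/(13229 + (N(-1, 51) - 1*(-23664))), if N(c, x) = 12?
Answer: 1/36905 ≈ 2.7097e-5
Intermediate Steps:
1/(13229 + (N(-1, 51) - 1*(-23664))) = 1/(13229 + (12 - 1*(-23664))) = 1/(13229 + (12 + 23664)) = 1/(13229 + 23676) = 1/36905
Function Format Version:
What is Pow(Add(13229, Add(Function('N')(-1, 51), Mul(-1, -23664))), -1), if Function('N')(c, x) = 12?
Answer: Rational(1, 36905) ≈ 2.7097e-5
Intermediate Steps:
Pow(Add(13229, Add(Function('N')(-1, 51), Mul(-1, -23664))), -1) = Pow(Add(13229, Add(12, Mul(-1, -23664))), -1) = Pow(Add(13229, Add(12, 23664)), -1) = Pow(Add(13229, 23676), -1) = Pow(36905, -1) = Rational(1, 36905)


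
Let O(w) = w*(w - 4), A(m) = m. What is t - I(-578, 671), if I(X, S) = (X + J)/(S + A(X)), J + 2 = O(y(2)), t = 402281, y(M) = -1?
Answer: 37412708/93 ≈ 4.0229e+5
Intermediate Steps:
O(w) = w*(-4 + w)
J = 3 (J = -2 - (-4 - 1) = -2 - 1*(-5) = -2 + 5 = 3)
I(X, S) = (3 + X)/(S + X) (I(X, S) = (X + 3)/(S + X) = (3 + X)/(S + X))
t - I(-578, 671) = 402281 - (3 - 578)/(671 - 578) = 402281 - (-575)/93 = 402281 - 1*(-575/93) = 402281 + 575/93 = 37412708/93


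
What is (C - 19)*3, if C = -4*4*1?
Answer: -105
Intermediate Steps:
C = -16 (C = -16*1 = -16)
(C - 19)*3 = (-16 - 19)*3 = -35*3 = -105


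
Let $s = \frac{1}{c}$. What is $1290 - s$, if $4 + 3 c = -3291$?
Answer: $\frac{4250553}{3295} \approx 1290.0$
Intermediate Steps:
$c = - \frac{3295}{3}$ ($c = - \frac{4}{3} + \frac{1}{3} \left(-3291\right) = - \frac{4}{3} - 1097 = - \frac{3295}{3} \approx -1098.3$)
$s = - \frac{3}{3295}$ ($s = \frac{1}{- \frac{3295}{3}} = - \frac{3}{3295} \approx -0.00091047$)
$1290 - s = 1290 - - \frac{3}{3295} = 1290 + \frac{3}{3295} = \frac{4250553}{3295}$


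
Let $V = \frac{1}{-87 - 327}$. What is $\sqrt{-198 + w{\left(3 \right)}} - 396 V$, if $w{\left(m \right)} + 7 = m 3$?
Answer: $\frac{22}{23} + 14 i \approx 0.95652 + 14.0 i$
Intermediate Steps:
$w{\left(m \right)} = -7 + 3 m$ ($w{\left(m \right)} = -7 + m 3 = -7 + 3 m$)
$V = - \frac{1}{414}$ ($V = \frac{1}{-414} = - \frac{1}{414} \approx -0.0024155$)
$\sqrt{-198 + w{\left(3 \right)}} - 396 V = \sqrt{-198 + \left(-7 + 3 \cdot 3\right)} - - \frac{22}{23} = \sqrt{-198 + \left(-7 + 9\right)} + \frac{22}{23} = \sqrt{-198 + 2} + \frac{22}{23} = \sqrt{-196} + \frac{22}{23} = 14 i + \frac{22}{23} = \frac{22}{23} + 14 i$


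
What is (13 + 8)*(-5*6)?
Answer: -630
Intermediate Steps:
(13 + 8)*(-5*6) = 21*(-30) = -630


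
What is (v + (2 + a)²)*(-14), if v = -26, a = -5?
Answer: 238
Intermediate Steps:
(v + (2 + a)²)*(-14) = (-26 + (2 - 5)²)*(-14) = (-26 + (-3)²)*(-14) = (-26 + 9)*(-14) = -17*(-14) = 238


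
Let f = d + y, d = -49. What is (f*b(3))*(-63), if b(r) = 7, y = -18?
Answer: 29547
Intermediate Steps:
f = -67 (f = -49 - 18 = -67)
(f*b(3))*(-63) = -67*7*(-63) = -469*(-63) = 29547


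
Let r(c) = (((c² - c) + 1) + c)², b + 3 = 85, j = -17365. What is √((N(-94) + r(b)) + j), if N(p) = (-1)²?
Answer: √45208261 ≈ 6723.7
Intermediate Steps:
b = 82 (b = -3 + 85 = 82)
r(c) = (1 + c²)² (r(c) = ((1 + c² - c) + c)² = (1 + c²)²)
N(p) = 1
√((N(-94) + r(b)) + j) = √((1 + (1 + 82²)²) - 17365) = √((1 + (1 + 6724)²) - 17365) = √((1 + 6725²) - 17365) = √((1 + 45225625) - 17365) = √(45225626 - 17365) = √45208261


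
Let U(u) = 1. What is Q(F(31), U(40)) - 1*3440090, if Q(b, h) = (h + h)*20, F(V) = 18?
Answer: -3440050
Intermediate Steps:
Q(b, h) = 40*h (Q(b, h) = (2*h)*20 = 40*h)
Q(F(31), U(40)) - 1*3440090 = 40*1 - 1*3440090 = 40 - 3440090 = -3440050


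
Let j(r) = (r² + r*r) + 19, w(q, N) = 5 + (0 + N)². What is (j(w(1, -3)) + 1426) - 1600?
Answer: 237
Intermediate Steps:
w(q, N) = 5 + N²
j(r) = 19 + 2*r² (j(r) = (r² + r²) + 19 = 2*r² + 19 = 19 + 2*r²)
(j(w(1, -3)) + 1426) - 1600 = ((19 + 2*(5 + (-3)²)²) + 1426) - 1600 = ((19 + 2*(5 + 9)²) + 1426) - 1600 = ((19 + 2*14²) + 1426) - 1600 = ((19 + 2*196) + 1426) - 1600 = ((19 + 392) + 1426) - 1600 = (411 + 1426) - 1600 = 1837 - 1600 = 237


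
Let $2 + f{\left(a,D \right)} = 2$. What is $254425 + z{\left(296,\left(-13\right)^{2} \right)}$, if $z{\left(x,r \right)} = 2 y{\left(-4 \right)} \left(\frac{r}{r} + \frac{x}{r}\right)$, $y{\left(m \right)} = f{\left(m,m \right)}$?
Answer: $254425$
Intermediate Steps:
$f{\left(a,D \right)} = 0$ ($f{\left(a,D \right)} = -2 + 2 = 0$)
$y{\left(m \right)} = 0$
$z{\left(x,r \right)} = 0$ ($z{\left(x,r \right)} = 2 \cdot 0 \left(\frac{r}{r} + \frac{x}{r}\right) = 0 \left(1 + \frac{x}{r}\right) = 0$)
$254425 + z{\left(296,\left(-13\right)^{2} \right)} = 254425 + 0 = 254425$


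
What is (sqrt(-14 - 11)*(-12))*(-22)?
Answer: 1320*I ≈ 1320.0*I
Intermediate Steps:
(sqrt(-14 - 11)*(-12))*(-22) = (sqrt(-25)*(-12))*(-22) = ((5*I)*(-12))*(-22) = -60*I*(-22) = 1320*I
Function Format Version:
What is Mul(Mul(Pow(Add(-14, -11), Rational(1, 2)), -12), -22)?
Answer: Mul(1320, I) ≈ Mul(1320.0, I)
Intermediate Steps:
Mul(Mul(Pow(Add(-14, -11), Rational(1, 2)), -12), -22) = Mul(Mul(Pow(-25, Rational(1, 2)), -12), -22) = Mul(Mul(Mul(5, I), -12), -22) = Mul(Mul(-60, I), -22) = Mul(1320, I)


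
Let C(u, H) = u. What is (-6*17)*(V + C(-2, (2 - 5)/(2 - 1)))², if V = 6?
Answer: -1632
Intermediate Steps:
(-6*17)*(V + C(-2, (2 - 5)/(2 - 1)))² = (-6*17)*(6 - 2)² = -102*4² = -102*16 = -1632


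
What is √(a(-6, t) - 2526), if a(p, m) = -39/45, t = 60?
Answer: I*√568545/15 ≈ 50.268*I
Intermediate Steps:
a(p, m) = -13/15 (a(p, m) = -39*1/45 = -13/15)
√(a(-6, t) - 2526) = √(-13/15 - 2526) = √(-37903/15) = I*√568545/15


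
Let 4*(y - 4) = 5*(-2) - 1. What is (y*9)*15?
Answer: 675/4 ≈ 168.75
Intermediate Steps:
y = 5/4 (y = 4 + (5*(-2) - 1)/4 = 4 + (-10 - 1)/4 = 4 + (1/4)*(-11) = 4 - 11/4 = 5/4 ≈ 1.2500)
(y*9)*15 = ((5/4)*9)*15 = (45/4)*15 = 675/4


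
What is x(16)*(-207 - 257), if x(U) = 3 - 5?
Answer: 928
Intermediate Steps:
x(U) = -2
x(16)*(-207 - 257) = -2*(-207 - 257) = -2*(-464) = 928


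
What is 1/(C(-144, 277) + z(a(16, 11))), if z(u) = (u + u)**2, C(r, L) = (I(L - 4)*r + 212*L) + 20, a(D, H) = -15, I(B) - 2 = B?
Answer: 1/20044 ≈ 4.9890e-5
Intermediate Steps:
I(B) = 2 + B
C(r, L) = 20 + 212*L + r*(-2 + L) (C(r, L) = ((2 + (L - 4))*r + 212*L) + 20 = ((2 + (-4 + L))*r + 212*L) + 20 = ((-2 + L)*r + 212*L) + 20 = (r*(-2 + L) + 212*L) + 20 = (212*L + r*(-2 + L)) + 20 = 20 + 212*L + r*(-2 + L))
z(u) = 4*u**2 (z(u) = (2*u)**2 = 4*u**2)
1/(C(-144, 277) + z(a(16, 11))) = 1/((20 + 212*277 - 144*(-2 + 277)) + 4*(-15)**2) = 1/((20 + 58724 - 144*275) + 4*225) = 1/((20 + 58724 - 39600) + 900) = 1/(19144 + 900) = 1/20044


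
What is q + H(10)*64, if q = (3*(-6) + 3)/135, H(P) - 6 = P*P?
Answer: 61055/9 ≈ 6783.9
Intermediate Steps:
H(P) = 6 + P**2 (H(P) = 6 + P*P = 6 + P**2)
q = -1/9 (q = (-18 + 3)*(1/135) = -15*1/135 = -1/9 ≈ -0.11111)
q + H(10)*64 = -1/9 + (6 + 10**2)*64 = -1/9 + (6 + 100)*64 = -1/9 + 106*64 = -1/9 + 6784 = 61055/9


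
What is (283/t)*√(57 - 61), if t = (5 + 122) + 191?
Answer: 283*I/159 ≈ 1.7799*I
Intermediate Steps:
t = 318 (t = 127 + 191 = 318)
(283/t)*√(57 - 61) = (283/318)*√(57 - 61) = (283*(1/318))*√(-4) = 283*(2*I)/318 = 283*I/159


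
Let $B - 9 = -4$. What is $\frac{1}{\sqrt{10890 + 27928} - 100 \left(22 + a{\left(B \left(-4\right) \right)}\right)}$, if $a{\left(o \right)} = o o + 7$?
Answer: $- \frac{1650}{70783507} - \frac{\sqrt{38818}}{1840371182} \approx -2.3418 \cdot 10^{-5}$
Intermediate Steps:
$B = 5$ ($B = 9 - 4 = 5$)
$a{\left(o \right)} = 7 + o^{2}$ ($a{\left(o \right)} = o^{2} + 7 = 7 + o^{2}$)
$\frac{1}{\sqrt{10890 + 27928} - 100 \left(22 + a{\left(B \left(-4\right) \right)}\right)} = \frac{1}{\sqrt{10890 + 27928} - 100 \left(22 + \left(7 + \left(5 \left(-4\right)\right)^{2}\right)\right)} = \frac{1}{\sqrt{38818} - 100 \left(22 + \left(7 + \left(-20\right)^{2}\right)\right)} = \frac{1}{\sqrt{38818} - 100 \left(22 + \left(7 + 400\right)\right)} = \frac{1}{\sqrt{38818} - 100 \left(22 + 407\right)} = \frac{1}{\sqrt{38818} - 42900} = \frac{1}{-42900 + \sqrt{38818}}$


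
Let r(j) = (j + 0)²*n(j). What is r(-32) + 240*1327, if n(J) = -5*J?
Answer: 482320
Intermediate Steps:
r(j) = -5*j³ (r(j) = (j + 0)²*(-5*j) = j²*(-5*j) = -5*j³)
r(-32) + 240*1327 = -5*(-32)³ + 240*1327 = -5*(-32768) + 318480 = 163840 + 318480 = 482320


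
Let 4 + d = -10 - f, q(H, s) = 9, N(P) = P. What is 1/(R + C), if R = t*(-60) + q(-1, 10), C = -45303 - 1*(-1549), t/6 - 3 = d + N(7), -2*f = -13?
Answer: -1/39965 ≈ -2.5022e-5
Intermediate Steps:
f = 13/2 (f = -½*(-13) = 13/2 ≈ 6.5000)
d = -41/2 (d = -4 + (-10 - 1*13/2) = -4 + (-10 - 13/2) = -4 - 33/2 = -41/2 ≈ -20.500)
t = -63 (t = 18 + 6*(-41/2 + 7) = 18 + 6*(-27/2) = 18 - 81 = -63)
C = -43754 (C = -45303 + 1549 = -43754)
R = 3789 (R = -63*(-60) + 9 = 3780 + 9 = 3789)
1/(R + C) = 1/(3789 - 43754) = 1/(-39965) = -1/39965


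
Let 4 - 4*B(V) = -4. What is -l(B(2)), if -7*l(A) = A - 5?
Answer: -3/7 ≈ -0.42857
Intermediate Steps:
B(V) = 2 (B(V) = 1 - ¼*(-4) = 1 + 1 = 2)
l(A) = 5/7 - A/7 (l(A) = -(A - 5)/7 = -(-5 + A)/7 = 5/7 - A/7)
-l(B(2)) = -(5/7 - ⅐*2) = -(5/7 - 2/7) = -1*3/7 = -3/7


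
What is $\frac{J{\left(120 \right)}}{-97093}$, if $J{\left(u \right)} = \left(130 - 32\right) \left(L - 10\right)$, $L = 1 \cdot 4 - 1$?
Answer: $\frac{686}{97093} \approx 0.0070654$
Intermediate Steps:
$L = 3$ ($L = 4 - 1 = 3$)
$J{\left(u \right)} = -686$ ($J{\left(u \right)} = \left(130 - 32\right) \left(3 - 10\right) = 98 \left(-7\right) = -686$)
$\frac{J{\left(120 \right)}}{-97093} = - \frac{686}{-97093} = \left(-686\right) \left(- \frac{1}{97093}\right) = \frac{686}{97093}$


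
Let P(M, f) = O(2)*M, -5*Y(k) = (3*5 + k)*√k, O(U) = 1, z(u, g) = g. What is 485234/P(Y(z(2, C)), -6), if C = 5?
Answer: -242617*√5/10 ≈ -54251.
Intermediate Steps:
Y(k) = -√k*(15 + k)/5 (Y(k) = -(3*5 + k)*√k/5 = -(15 + k)*√k/5 = -√k*(15 + k)/5)
P(M, f) = M (P(M, f) = 1*M = M)
485234/P(Y(z(2, C)), -6) = 485234/((√5*(-15 - 1*5)/5)) = 485234/((√5*(-15 - 5)/5)) = 485234/(((⅕)*√5*(-20))) = 485234/((-4*√5)) = 485234*(-√5/20) = -242617*√5/10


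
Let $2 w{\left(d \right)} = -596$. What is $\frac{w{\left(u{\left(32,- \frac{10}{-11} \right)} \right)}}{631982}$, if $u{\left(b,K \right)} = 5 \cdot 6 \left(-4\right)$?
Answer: $- \frac{149}{315991} \approx -0.00047153$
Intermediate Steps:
$u{\left(b,K \right)} = -120$ ($u{\left(b,K \right)} = 30 \left(-4\right) = -120$)
$w{\left(d \right)} = -298$ ($w{\left(d \right)} = \frac{1}{2} \left(-596\right) = -298$)
$\frac{w{\left(u{\left(32,- \frac{10}{-11} \right)} \right)}}{631982} = - \frac{298}{631982} = \left(-298\right) \frac{1}{631982} = - \frac{149}{315991}$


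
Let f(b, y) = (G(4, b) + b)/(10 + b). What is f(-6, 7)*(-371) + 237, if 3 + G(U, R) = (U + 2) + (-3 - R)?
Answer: 237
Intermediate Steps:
G(U, R) = -4 + U - R (G(U, R) = -3 + ((U + 2) + (-3 - R)) = -3 + ((2 + U) + (-3 - R)) = -3 + (-1 + U - R) = -4 + U - R)
f(b, y) = 0 (f(b, y) = ((-4 + 4 - b) + b)/(10 + b) = (-b + b)/(10 + b) = 0/(10 + b) = 0)
f(-6, 7)*(-371) + 237 = 0*(-371) + 237 = 0 + 237 = 237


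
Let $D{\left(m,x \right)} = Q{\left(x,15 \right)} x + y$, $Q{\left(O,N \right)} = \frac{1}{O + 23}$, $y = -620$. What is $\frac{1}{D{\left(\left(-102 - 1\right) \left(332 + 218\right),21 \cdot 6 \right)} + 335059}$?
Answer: $\frac{149}{49831537} \approx 2.9901 \cdot 10^{-6}$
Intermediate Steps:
$Q{\left(O,N \right)} = \frac{1}{23 + O}$
$D{\left(m,x \right)} = -620 + \frac{x}{23 + x}$ ($D{\left(m,x \right)} = \frac{x}{23 + x} - 620 = -620 + \frac{x}{23 + x}$)
$\frac{1}{D{\left(\left(-102 - 1\right) \left(332 + 218\right),21 \cdot 6 \right)} + 335059} = \frac{1}{\frac{-14260 - 619 \cdot 21 \cdot 6}{23 + 21 \cdot 6} + 335059} = \frac{1}{\frac{-14260 - 77994}{23 + 126} + 335059} = \frac{1}{\frac{-14260 - 77994}{149} + 335059} = \frac{1}{\frac{1}{149} \left(-92254\right) + 335059} = \frac{1}{- \frac{92254}{149} + 335059} = \frac{1}{\frac{49831537}{149}} = \frac{149}{49831537}$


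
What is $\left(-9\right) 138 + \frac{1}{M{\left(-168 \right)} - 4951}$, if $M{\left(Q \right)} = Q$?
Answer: $- \frac{6357799}{5119} \approx -1242.0$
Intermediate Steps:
$\left(-9\right) 138 + \frac{1}{M{\left(-168 \right)} - 4951} = \left(-9\right) 138 + \frac{1}{-168 - 4951} = -1242 + \frac{1}{-5119} = -1242 - \frac{1}{5119} = - \frac{6357799}{5119}$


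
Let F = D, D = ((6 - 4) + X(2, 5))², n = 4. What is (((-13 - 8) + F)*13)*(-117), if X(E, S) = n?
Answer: -22815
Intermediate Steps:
X(E, S) = 4
D = 36 (D = ((6 - 4) + 4)² = (2 + 4)² = 6² = 36)
F = 36
(((-13 - 8) + F)*13)*(-117) = (((-13 - 8) + 36)*13)*(-117) = ((-21 + 36)*13)*(-117) = (15*13)*(-117) = 195*(-117) = -22815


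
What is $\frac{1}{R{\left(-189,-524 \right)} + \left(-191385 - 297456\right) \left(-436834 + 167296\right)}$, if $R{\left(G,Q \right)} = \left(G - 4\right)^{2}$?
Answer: $\frac{1}{131761262707} \approx 7.5895 \cdot 10^{-12}$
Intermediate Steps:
$R{\left(G,Q \right)} = \left(-4 + G\right)^{2}$
$\frac{1}{R{\left(-189,-524 \right)} + \left(-191385 - 297456\right) \left(-436834 + 167296\right)} = \frac{1}{\left(-4 - 189\right)^{2} + \left(-191385 - 297456\right) \left(-436834 + 167296\right)} = \frac{1}{\left(-193\right)^{2} - -131761225458} = \frac{1}{37249 + 131761225458} = \frac{1}{131761262707}$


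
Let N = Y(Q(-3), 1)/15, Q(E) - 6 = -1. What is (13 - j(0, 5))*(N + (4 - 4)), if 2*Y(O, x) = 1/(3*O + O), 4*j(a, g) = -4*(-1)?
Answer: 1/50 ≈ 0.020000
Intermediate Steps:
j(a, g) = 1 (j(a, g) = (-4*(-1))/4 = (1/4)*4 = 1)
Q(E) = 5 (Q(E) = 6 - 1 = 5)
Y(O, x) = 1/(8*O) (Y(O, x) = 1/(2*(3*O + O)) = 1/(2*((4*O))) = (1/(4*O))/2 = 1/(8*O))
N = 1/600 (N = ((1/8)/5)/15 = ((1/8)*(1/5))*(1/15) = (1/40)*(1/15) = 1/600 ≈ 0.0016667)
(13 - j(0, 5))*(N + (4 - 4)) = (13 - 1*1)*(1/600 + (4 - 4)) = (13 - 1)*(1/600 + 0) = 12*(1/600) = 1/50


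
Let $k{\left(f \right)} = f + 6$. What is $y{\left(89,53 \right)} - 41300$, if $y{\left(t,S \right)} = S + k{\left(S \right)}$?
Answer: $-41188$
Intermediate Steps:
$k{\left(f \right)} = 6 + f$
$y{\left(t,S \right)} = 6 + 2 S$ ($y{\left(t,S \right)} = S + \left(6 + S\right) = 6 + 2 S$)
$y{\left(89,53 \right)} - 41300 = \left(6 + 2 \cdot 53\right) - 41300 = \left(6 + 106\right) - 41300 = 112 - 41300 = -41188$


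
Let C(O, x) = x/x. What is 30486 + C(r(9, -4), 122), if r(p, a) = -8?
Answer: 30487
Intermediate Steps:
C(O, x) = 1
30486 + C(r(9, -4), 122) = 30486 + 1 = 30487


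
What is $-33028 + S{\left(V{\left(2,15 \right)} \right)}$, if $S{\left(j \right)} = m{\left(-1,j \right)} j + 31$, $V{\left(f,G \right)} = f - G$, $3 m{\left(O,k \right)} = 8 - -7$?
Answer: $-33062$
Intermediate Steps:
$m{\left(O,k \right)} = 5$ ($m{\left(O,k \right)} = \frac{8 - -7}{3} = \frac{8 + 7}{3} = \frac{1}{3} \cdot 15 = 5$)
$S{\left(j \right)} = 31 + 5 j$ ($S{\left(j \right)} = 5 j + 31 = 31 + 5 j$)
$-33028 + S{\left(V{\left(2,15 \right)} \right)} = -33028 + \left(31 + 5 \left(2 - 15\right)\right) = -33028 + \left(31 + 5 \left(-13\right)\right) = -33028 + \left(31 - 65\right) = -33028 - 34 = -33062$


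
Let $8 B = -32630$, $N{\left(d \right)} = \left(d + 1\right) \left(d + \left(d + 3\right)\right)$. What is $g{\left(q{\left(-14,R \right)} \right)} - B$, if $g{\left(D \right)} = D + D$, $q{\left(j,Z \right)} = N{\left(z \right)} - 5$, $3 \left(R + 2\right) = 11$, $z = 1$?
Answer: $\frac{16355}{4} \approx 4088.8$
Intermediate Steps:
$R = \frac{5}{3}$ ($R = -2 + \frac{1}{3} \cdot 11 = -2 + \frac{11}{3} = \frac{5}{3} \approx 1.6667$)
$N{\left(d \right)} = \left(1 + d\right) \left(3 + 2 d\right)$ ($N{\left(d \right)} = \left(1 + d\right) \left(d + \left(3 + d\right)\right) = \left(1 + d\right) \left(3 + 2 d\right)$)
$q{\left(j,Z \right)} = 5$ ($q{\left(j,Z \right)} = \left(3 + 2 \cdot 1^{2} + 5 \cdot 1\right) - 5 = \left(3 + 2 \cdot 1 + 5\right) - 5 = \left(3 + 2 + 5\right) - 5 = 10 - 5 = 5$)
$B = - \frac{16315}{4}$ ($B = \frac{1}{8} \left(-32630\right) = - \frac{16315}{4} \approx -4078.8$)
$g{\left(D \right)} = 2 D$
$g{\left(q{\left(-14,R \right)} \right)} - B = 2 \cdot 5 - - \frac{16315}{4} = 10 + \frac{16315}{4} = \frac{16355}{4}$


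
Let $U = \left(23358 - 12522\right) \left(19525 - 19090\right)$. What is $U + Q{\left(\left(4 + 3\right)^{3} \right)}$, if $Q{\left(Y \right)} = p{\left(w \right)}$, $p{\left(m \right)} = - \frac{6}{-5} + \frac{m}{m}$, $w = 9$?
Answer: $\frac{23568311}{5} \approx 4.7137 \cdot 10^{6}$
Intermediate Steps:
$p{\left(m \right)} = \frac{11}{5}$ ($p{\left(m \right)} = \left(-6\right) \left(- \frac{1}{5}\right) + 1 = \frac{6}{5} + 1 = \frac{11}{5}$)
$Q{\left(Y \right)} = \frac{11}{5}$
$U = 4713660$ ($U = 10836 \cdot 435 = 4713660$)
$U + Q{\left(\left(4 + 3\right)^{3} \right)} = 4713660 + \frac{11}{5} = \frac{23568311}{5}$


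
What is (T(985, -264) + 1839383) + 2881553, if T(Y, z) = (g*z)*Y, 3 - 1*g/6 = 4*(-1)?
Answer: -6200744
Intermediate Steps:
g = 42 (g = 18 - 24*(-1) = 18 - 6*(-4) = 18 + 24 = 42)
T(Y, z) = 42*Y*z (T(Y, z) = (42*z)*Y = 42*Y*z)
(T(985, -264) + 1839383) + 2881553 = (42*985*(-264) + 1839383) + 2881553 = (-10921680 + 1839383) + 2881553 = -9082297 + 2881553 = -6200744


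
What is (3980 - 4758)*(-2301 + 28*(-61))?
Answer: 3119002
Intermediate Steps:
(3980 - 4758)*(-2301 + 28*(-61)) = -778*(-2301 - 1708) = -778*(-4009) = 3119002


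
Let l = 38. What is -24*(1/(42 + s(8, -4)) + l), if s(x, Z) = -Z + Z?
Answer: -6388/7 ≈ -912.57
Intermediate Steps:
s(x, Z) = 0
-24*(1/(42 + s(8, -4)) + l) = -24*(1/(42 + 0) + 38) = -24*(1/42 + 38) = -24*1597/42 = -6388/7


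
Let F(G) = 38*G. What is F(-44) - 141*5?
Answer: -2377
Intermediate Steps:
F(-44) - 141*5 = 38*(-44) - 141*5 = -1672 - 705 = -2377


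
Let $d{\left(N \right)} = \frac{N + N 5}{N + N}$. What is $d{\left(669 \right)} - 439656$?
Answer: $-439653$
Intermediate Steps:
$d{\left(N \right)} = 3$ ($d{\left(N \right)} = \frac{N + 5 N}{2 N} = 6 N \frac{1}{2 N} = 3$)
$d{\left(669 \right)} - 439656 = 3 - 439656 = -439653$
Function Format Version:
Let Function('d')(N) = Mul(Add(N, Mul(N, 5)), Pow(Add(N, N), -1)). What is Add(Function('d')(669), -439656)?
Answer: -439653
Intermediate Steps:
Function('d')(N) = 3 (Function('d')(N) = Mul(Add(N, Mul(5, N)), Pow(Mul(2, N), -1)) = Mul(Mul(6, N), Mul(Rational(1, 2), Pow(N, -1))) = 3)
Add(Function('d')(669), -439656) = Add(3, -439656) = -439653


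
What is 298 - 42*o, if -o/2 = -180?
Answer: -14822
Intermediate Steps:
o = 360 (o = -2*(-180) = 360)
298 - 42*o = 298 - 42*360 = 298 - 15120 = -14822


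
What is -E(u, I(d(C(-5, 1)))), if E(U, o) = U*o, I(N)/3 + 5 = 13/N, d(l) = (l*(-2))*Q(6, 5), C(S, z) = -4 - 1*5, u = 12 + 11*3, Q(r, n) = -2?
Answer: 2895/4 ≈ 723.75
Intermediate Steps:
u = 45 (u = 12 + 33 = 45)
C(S, z) = -9 (C(S, z) = -4 - 5 = -9)
d(l) = 4*l (d(l) = (l*(-2))*(-2) = -2*l*(-2) = 4*l)
I(N) = -15 + 39/N (I(N) = -15 + 3*(13/N) = -15 + 39/N)
-E(u, I(d(C(-5, 1)))) = -45*(-15 + 39/((4*(-9)))) = -45*(-15 + 39/(-36)) = -45*(-15 + 39*(-1/36)) = -45*(-15 - 13/12) = -45*(-193)/12 = -1*(-2895/4) = 2895/4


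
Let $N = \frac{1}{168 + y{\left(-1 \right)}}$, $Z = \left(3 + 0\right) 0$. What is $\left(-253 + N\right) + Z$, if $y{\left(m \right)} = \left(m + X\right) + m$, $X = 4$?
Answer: $- \frac{43009}{170} \approx -252.99$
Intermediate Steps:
$y{\left(m \right)} = 4 + 2 m$ ($y{\left(m \right)} = \left(m + 4\right) + m = \left(4 + m\right) + m = 4 + 2 m$)
$Z = 0$ ($Z = 3 \cdot 0 = 0$)
$N = \frac{1}{170}$ ($N = \frac{1}{168 + \left(4 + 2 \left(-1\right)\right)} = \frac{1}{168 + \left(4 - 2\right)} = \frac{1}{168 + 2} = \frac{1}{170} \approx 0.0058824$)
$\left(-253 + N\right) + Z = \left(-253 + \frac{1}{170}\right) + 0 = - \frac{43009}{170} + 0 = - \frac{43009}{170}$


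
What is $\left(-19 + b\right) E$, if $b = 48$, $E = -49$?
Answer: $-1421$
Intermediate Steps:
$\left(-19 + b\right) E = \left(-19 + 48\right) \left(-49\right) = 29 \left(-49\right) = -1421$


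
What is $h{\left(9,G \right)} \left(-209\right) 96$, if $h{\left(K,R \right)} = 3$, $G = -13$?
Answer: $-60192$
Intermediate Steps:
$h{\left(9,G \right)} \left(-209\right) 96 = 3 \left(-209\right) 96 = \left(-627\right) 96 = -60192$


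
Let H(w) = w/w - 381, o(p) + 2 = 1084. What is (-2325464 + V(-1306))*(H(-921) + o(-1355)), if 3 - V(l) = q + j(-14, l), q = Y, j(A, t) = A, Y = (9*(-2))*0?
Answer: -1632463794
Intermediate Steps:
o(p) = 1082 (o(p) = -2 + 1084 = 1082)
Y = 0 (Y = -18*0 = 0)
q = 0
H(w) = -380 (H(w) = 1 - 381 = -380)
V(l) = 17 (V(l) = 3 - (0 - 14) = 3 - 1*(-14) = 3 + 14 = 17)
(-2325464 + V(-1306))*(H(-921) + o(-1355)) = (-2325464 + 17)*(-380 + 1082) = -2325447*702 = -1632463794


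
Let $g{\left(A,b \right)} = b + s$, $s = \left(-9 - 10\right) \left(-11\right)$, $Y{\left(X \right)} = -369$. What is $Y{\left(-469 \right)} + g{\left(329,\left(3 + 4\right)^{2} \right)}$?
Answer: $-111$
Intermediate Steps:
$s = 209$ ($s = \left(-19\right) \left(-11\right) = 209$)
$g{\left(A,b \right)} = 209 + b$ ($g{\left(A,b \right)} = b + 209 = 209 + b$)
$Y{\left(-469 \right)} + g{\left(329,\left(3 + 4\right)^{2} \right)} = -369 + \left(209 + \left(3 + 4\right)^{2}\right) = -369 + \left(209 + 7^{2}\right) = -369 + \left(209 + 49\right) = -369 + 258 = -111$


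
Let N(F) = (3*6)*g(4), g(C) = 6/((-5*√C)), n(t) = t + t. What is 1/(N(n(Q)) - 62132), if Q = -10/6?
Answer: -5/310714 ≈ -1.6092e-5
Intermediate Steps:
Q = -5/3 (Q = -10*⅙ = -5/3 ≈ -1.6667)
n(t) = 2*t
g(C) = -6/(5*√C) (g(C) = 6*(-1/(5*√C)) = -6/(5*√C))
N(F) = -54/5 (N(F) = (3*6)*(-6/(5*√4)) = 18*(-6/5*½) = 18*(-⅗) = -54/5)
1/(N(n(Q)) - 62132) = 1/(-54/5 - 62132) = 1/(-310714/5) = -5/310714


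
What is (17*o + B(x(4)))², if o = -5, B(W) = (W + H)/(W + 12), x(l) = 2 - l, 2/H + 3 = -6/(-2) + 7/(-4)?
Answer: 8916196/1225 ≈ 7278.5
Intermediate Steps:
H = -8/7 (H = 2/(-3 + (-6/(-2) + 7/(-4))) = 2/(-3 + (-6*(-½) + 7*(-¼))) = 2/(-3 + (3 - 7/4)) = 2/(-3 + 5/4) = 2/(-7/4) = 2*(-4/7) = -8/7 ≈ -1.1429)
B(W) = (-8/7 + W)/(12 + W) (B(W) = (W - 8/7)/(W + 12) = (-8/7 + W)/(12 + W))
(17*o + B(x(4)))² = (17*(-5) + (-8/7 + (2 - 1*4))/(12 + (2 - 1*4)))² = (-85 + (-8/7 + (2 - 4))/(12 + (2 - 4)))² = (-85 + (-8/7 - 2)/(12 - 2))² = (-85 - 22/7/10)² = (-85 + (⅒)*(-22/7))² = (-85 - 11/35)² = (-2986/35)² = 8916196/1225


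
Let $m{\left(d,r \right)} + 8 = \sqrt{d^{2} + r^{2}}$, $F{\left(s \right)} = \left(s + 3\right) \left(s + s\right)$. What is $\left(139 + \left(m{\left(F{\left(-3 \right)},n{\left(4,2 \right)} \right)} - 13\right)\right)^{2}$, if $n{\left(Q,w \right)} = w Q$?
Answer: $15876$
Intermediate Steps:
$n{\left(Q,w \right)} = Q w$
$F{\left(s \right)} = 2 s \left(3 + s\right)$ ($F{\left(s \right)} = \left(3 + s\right) 2 s = 2 s \left(3 + s\right)$)
$m{\left(d,r \right)} = -8 + \sqrt{d^{2} + r^{2}}$
$\left(139 + \left(m{\left(F{\left(-3 \right)},n{\left(4,2 \right)} \right)} - 13\right)\right)^{2} = \left(139 - \left(21 - \sqrt{\left(2 \left(-3\right) \left(3 - 3\right)\right)^{2} + \left(4 \cdot 2\right)^{2}}\right)\right)^{2} = \left(139 - \left(21 - \sqrt{\left(2 \left(-3\right) 0\right)^{2} + 8^{2}}\right)\right)^{2} = \left(139 - \left(21 - \sqrt{0^{2} + 64}\right)\right)^{2} = \left(139 - \left(21 - \sqrt{0 + 64}\right)\right)^{2} = \left(139 - \left(21 - 8\right)\right)^{2} = \left(139 + \left(\left(-8 + 8\right) - 13\right)\right)^{2} = \left(139 + \left(0 - 13\right)\right)^{2} = \left(139 - 13\right)^{2} = 126^{2} = 15876$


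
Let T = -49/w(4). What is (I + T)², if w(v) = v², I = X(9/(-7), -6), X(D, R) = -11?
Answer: 50625/256 ≈ 197.75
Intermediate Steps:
I = -11
T = -49/16 (T = -49/(4²) = -49/16 ≈ -3.0625)
(I + T)² = (-11 - 49/16)² = (-225/16)² = 50625/256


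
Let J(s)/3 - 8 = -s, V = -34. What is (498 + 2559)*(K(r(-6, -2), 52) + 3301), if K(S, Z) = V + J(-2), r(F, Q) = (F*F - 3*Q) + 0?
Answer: 10078929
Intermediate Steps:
J(s) = 24 - 3*s (J(s) = 24 + 3*(-s) = 24 - 3*s)
r(F, Q) = F**2 - 3*Q (r(F, Q) = (F**2 - 3*Q) + 0 = F**2 - 3*Q)
K(S, Z) = -4 (K(S, Z) = -34 + (24 - 3*(-2)) = -34 + (24 + 6) = -34 + 30 = -4)
(498 + 2559)*(K(r(-6, -2), 52) + 3301) = (498 + 2559)*(-4 + 3301) = 3057*3297 = 10078929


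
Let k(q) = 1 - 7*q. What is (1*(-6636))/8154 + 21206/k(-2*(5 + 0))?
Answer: 28740428/96489 ≈ 297.86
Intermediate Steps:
(1*(-6636))/8154 + 21206/k(-2*(5 + 0)) = (1*(-6636))/8154 + 21206/(1 - (-14)*(5 + 0)) = -6636*1/8154 + 21206/(1 - (-14)*5) = -1106/1359 + 21206/(1 - 7*(-10)) = -1106/1359 + 21206/(1 + 70) = -1106/1359 + 21206/71 = 28740428/96489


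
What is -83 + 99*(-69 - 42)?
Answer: -11072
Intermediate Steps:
-83 + 99*(-69 - 42) = -83 + 99*(-111) = -83 - 10989 = -11072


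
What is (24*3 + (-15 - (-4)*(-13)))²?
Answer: 25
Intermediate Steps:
(24*3 + (-15 - (-4)*(-13)))² = (72 + (-15 - 1*52))² = (72 + (-15 - 52))² = (72 - 67)² = 5² = 25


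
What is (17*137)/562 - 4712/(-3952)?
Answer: 19494/3653 ≈ 5.3364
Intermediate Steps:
(17*137)/562 - 4712/(-3952) = 2329*(1/562) - 4712*(-1/3952) = 2329/562 + 31/26 = 19494/3653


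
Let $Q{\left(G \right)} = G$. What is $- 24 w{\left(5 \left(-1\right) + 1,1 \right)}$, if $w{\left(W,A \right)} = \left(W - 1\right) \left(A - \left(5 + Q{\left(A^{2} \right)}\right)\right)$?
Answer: $-600$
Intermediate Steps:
$w{\left(W,A \right)} = \left(-1 + W\right) \left(-5 + A - A^{2}\right)$ ($w{\left(W,A \right)} = \left(W - 1\right) \left(A - \left(5 + A^{2}\right)\right) = \left(-1 + W\right) \left(-5 + A - A^{2}\right)$)
$- 24 w{\left(5 \left(-1\right) + 1,1 \right)} = - 24 \left(5 + 1^{2} - 1 - 5 \left(5 \left(-1\right) + 1\right) + 1 \left(5 \left(-1\right) + 1\right) - \left(5 \left(-1\right) + 1\right) 1^{2}\right) = - 24 \left(5 + 1 - 1 - 5 \left(-5 + 1\right) + 1 \left(-5 + 1\right) - \left(-5 + 1\right) 1\right) = - 24 \left(5 + 1 - 1 - -20 + 1 \left(-4\right) - \left(-4\right) 1\right) = - 24 \left(5 + 1 - 1 + 20 - 4 + 4\right) = \left(-24\right) 25 = -600$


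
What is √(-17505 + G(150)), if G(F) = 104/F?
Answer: I*√3938469/15 ≈ 132.3*I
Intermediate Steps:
√(-17505 + G(150)) = √(-17505 + 104/150) = √(-17505 + 104*(1/150)) = √(-17505 + 52/75) = √(-1312823/75) = I*√3938469/15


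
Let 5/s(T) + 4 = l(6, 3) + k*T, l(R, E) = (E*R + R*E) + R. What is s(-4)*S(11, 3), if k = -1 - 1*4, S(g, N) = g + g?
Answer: 55/29 ≈ 1.8966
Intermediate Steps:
S(g, N) = 2*g
k = -5 (k = -1 - 4 = -5)
l(R, E) = R + 2*E*R (l(R, E) = (E*R + E*R) + R = 2*E*R + R = R + 2*E*R)
s(T) = 5/(38 - 5*T) (s(T) = 5/(-4 + (6*(1 + 2*3) - 5*T)) = 5/(-4 + (6*(1 + 6) - 5*T)) = 5/(-4 + (6*7 - 5*T)) = 5/(-4 + (42 - 5*T)) = 5/(38 - 5*T))
s(-4)*S(11, 3) = (5/(38 - 5*(-4)))*(2*11) = (5/(38 + 20))*22 = (5/58)*22 = 55/29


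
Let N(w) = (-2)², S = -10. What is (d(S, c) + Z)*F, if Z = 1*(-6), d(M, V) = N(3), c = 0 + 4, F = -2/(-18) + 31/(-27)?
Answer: 56/27 ≈ 2.0741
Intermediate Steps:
F = -28/27 (F = -2*(-1/18) + 31*(-1/27) = ⅑ - 31/27 = -28/27 ≈ -1.0370)
c = 4
N(w) = 4
d(M, V) = 4
Z = -6
(d(S, c) + Z)*F = (4 - 6)*(-28/27) = -2*(-28/27) = 56/27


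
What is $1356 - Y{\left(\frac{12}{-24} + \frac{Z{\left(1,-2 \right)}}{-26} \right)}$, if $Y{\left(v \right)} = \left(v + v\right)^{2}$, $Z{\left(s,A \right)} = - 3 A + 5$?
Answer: $\frac{228588}{169} \approx 1352.6$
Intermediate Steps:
$Z{\left(s,A \right)} = 5 - 3 A$
$Y{\left(v \right)} = 4 v^{2}$ ($Y{\left(v \right)} = \left(2 v\right)^{2} = 4 v^{2}$)
$1356 - Y{\left(\frac{12}{-24} + \frac{Z{\left(1,-2 \right)}}{-26} \right)} = 1356 - 4 \left(\frac{12}{-24} + \frac{5 - -6}{-26}\right)^{2} = 1356 - 4 \left(12 \left(- \frac{1}{24}\right) + \left(5 + 6\right) \left(- \frac{1}{26}\right)\right)^{2} = 1356 - 4 \left(- \frac{1}{2} + 11 \left(- \frac{1}{26}\right)\right)^{2} = 1356 - 4 \left(- \frac{1}{2} - \frac{11}{26}\right)^{2} = 1356 - 4 \left(- \frac{12}{13}\right)^{2} = 1356 - 4 \cdot \frac{144}{169} = 1356 - \frac{576}{169} = \frac{228588}{169}$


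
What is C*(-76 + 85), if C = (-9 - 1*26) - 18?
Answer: -477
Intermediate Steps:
C = -53 (C = (-9 - 26) - 18 = -35 - 18 = -53)
C*(-76 + 85) = -53*(-76 + 85) = -53*9 = -477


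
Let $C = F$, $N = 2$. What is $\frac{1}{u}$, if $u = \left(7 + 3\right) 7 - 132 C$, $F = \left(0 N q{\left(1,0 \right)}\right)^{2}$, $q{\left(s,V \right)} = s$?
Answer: $\frac{1}{70} \approx 0.014286$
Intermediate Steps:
$F = 0$ ($F = \left(0 \cdot 2 \cdot 1\right)^{2} = \left(0 \cdot 1\right)^{2} = 0^{2} = 0$)
$C = 0$
$u = 70$ ($u = \left(7 + 3\right) 7 - 0 = 10 \cdot 7 + 0 = 70 + 0 = 70$)
$\frac{1}{u} = \frac{1}{70}$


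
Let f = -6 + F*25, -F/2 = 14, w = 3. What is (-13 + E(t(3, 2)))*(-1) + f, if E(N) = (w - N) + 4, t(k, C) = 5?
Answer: -695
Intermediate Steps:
F = -28 (F = -2*14 = -28)
f = -706 (f = -6 - 28*25 = -6 - 700 = -706)
E(N) = 7 - N (E(N) = (3 - N) + 4 = 7 - N)
(-13 + E(t(3, 2)))*(-1) + f = (-13 + (7 - 1*5))*(-1) - 706 = (-13 + (7 - 5))*(-1) - 706 = (-13 + 2)*(-1) - 706 = -11*(-1) - 706 = 11 - 706 = -695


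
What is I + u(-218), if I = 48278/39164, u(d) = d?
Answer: -4244737/19582 ≈ -216.77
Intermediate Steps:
I = 24139/19582 (I = 48278*(1/39164) = 24139/19582 ≈ 1.2327)
I + u(-218) = 24139/19582 - 218 = -4244737/19582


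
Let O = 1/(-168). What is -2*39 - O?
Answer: -13103/168 ≈ -77.994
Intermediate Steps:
O = -1/168 ≈ -0.0059524
-2*39 - O = -2*39 - 1*(-1/168) = -78 + 1/168 = -13103/168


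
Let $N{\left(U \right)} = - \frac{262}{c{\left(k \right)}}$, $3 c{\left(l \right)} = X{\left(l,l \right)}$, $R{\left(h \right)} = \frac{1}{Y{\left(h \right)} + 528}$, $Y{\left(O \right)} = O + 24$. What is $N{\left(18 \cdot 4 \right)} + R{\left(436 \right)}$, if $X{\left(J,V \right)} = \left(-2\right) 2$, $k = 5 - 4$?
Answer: $\frac{194143}{988} \approx 196.5$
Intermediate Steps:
$Y{\left(O \right)} = 24 + O$
$k = 1$ ($k = 5 - 4 = 1$)
$R{\left(h \right)} = \frac{1}{552 + h}$ ($R{\left(h \right)} = \frac{1}{\left(24 + h\right) + 528} = \frac{1}{552 + h}$)
$X{\left(J,V \right)} = -4$
$c{\left(l \right)} = - \frac{4}{3}$ ($c{\left(l \right)} = \frac{1}{3} \left(-4\right) = - \frac{4}{3}$)
$N{\left(U \right)} = \frac{393}{2}$ ($N{\left(U \right)} = - \frac{262}{- \frac{4}{3}} = \left(-262\right) \left(- \frac{3}{4}\right) = \frac{393}{2}$)
$N{\left(18 \cdot 4 \right)} + R{\left(436 \right)} = \frac{393}{2} + \frac{1}{552 + 436} = \frac{393}{2} + \frac{1}{988} = \frac{194143}{988}$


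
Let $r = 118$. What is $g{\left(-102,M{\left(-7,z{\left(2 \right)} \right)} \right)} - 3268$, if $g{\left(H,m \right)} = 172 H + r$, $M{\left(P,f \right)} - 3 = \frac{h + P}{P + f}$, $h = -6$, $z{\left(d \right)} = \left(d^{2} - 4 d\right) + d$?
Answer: $-20694$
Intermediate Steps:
$z{\left(d \right)} = d^{2} - 3 d$
$M{\left(P,f \right)} = 3 + \frac{-6 + P}{P + f}$
$g{\left(H,m \right)} = 118 + 172 H$ ($g{\left(H,m \right)} = 172 H + 118 = 118 + 172 H$)
$g{\left(-102,M{\left(-7,z{\left(2 \right)} \right)} \right)} - 3268 = \left(118 + 172 \left(-102\right)\right) - 3268 = \left(118 - 17544\right) - 3268 = -17426 - 3268 = -20694$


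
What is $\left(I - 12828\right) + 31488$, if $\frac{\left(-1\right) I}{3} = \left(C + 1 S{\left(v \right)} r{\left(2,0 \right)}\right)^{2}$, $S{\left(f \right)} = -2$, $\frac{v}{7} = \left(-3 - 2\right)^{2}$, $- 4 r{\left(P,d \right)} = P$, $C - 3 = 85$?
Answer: $-5103$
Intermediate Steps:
$C = 88$ ($C = 3 + 85 = 88$)
$r{\left(P,d \right)} = - \frac{P}{4}$
$v = 175$ ($v = 7 \left(-3 - 2\right)^{2} = 7 \left(-5\right)^{2} = 7 \cdot 25 = 175$)
$I = -23763$ ($I = - 3 \left(88 + 1 \left(-2\right) \left(\left(- \frac{1}{4}\right) 2\right)\right)^{2} = - 3 \left(88 - -1\right)^{2} = - 3 \left(88 + 1\right)^{2} = - 3 \cdot 89^{2} = \left(-3\right) 7921 = -23763$)
$\left(I - 12828\right) + 31488 = \left(-23763 - 12828\right) + 31488 = -36591 + 31488 = -5103$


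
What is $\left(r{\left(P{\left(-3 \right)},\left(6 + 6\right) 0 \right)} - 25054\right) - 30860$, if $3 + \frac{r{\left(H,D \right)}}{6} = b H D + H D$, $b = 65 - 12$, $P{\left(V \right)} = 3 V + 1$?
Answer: $-55932$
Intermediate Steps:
$P{\left(V \right)} = 1 + 3 V$
$b = 53$ ($b = 65 - 12 = 53$)
$r{\left(H,D \right)} = -18 + 324 D H$ ($r{\left(H,D \right)} = -18 + 6 \left(53 H D + H D\right) = -18 + 6 \left(53 D H + D H\right) = -18 + 6 \cdot 54 D H = -18 + 324 D H$)
$\left(r{\left(P{\left(-3 \right)},\left(6 + 6\right) 0 \right)} - 25054\right) - 30860 = \left(\left(-18 + 324 \left(6 + 6\right) 0 \left(1 + 3 \left(-3\right)\right)\right) - 25054\right) - 30860 = \left(\left(-18 + 324 \cdot 12 \cdot 0 \left(1 - 9\right)\right) - 25054\right) - 30860 = \left(\left(-18 + 324 \cdot 0 \left(-8\right)\right) - 25054\right) - 30860 = \left(\left(-18 + 0\right) - 25054\right) - 30860 = \left(-18 - 25054\right) - 30860 = -25072 - 30860 = -55932$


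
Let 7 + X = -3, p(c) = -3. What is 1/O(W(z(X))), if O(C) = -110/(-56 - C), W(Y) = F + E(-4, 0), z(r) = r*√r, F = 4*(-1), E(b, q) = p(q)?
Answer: 49/110 ≈ 0.44545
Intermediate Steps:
X = -10 (X = -7 - 3 = -10)
E(b, q) = -3
F = -4
z(r) = r^(3/2)
W(Y) = -7 (W(Y) = -4 - 3 = -7)
1/O(W(z(X))) = 1/(110/(56 - 7)) = 1/(110/49) = 49/110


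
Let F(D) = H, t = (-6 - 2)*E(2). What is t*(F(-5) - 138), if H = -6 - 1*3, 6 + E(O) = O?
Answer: -4704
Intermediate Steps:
E(O) = -6 + O
t = 32 (t = (-6 - 2)*(-6 + 2) = -8*(-4) = 32)
H = -9 (H = -6 - 3 = -9)
F(D) = -9
t*(F(-5) - 138) = 32*(-9 - 138) = 32*(-147) = -4704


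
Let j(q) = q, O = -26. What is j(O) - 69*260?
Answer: -17966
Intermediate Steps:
j(O) - 69*260 = -26 - 69*260 = -26 - 1*17940 = -26 - 17940 = -17966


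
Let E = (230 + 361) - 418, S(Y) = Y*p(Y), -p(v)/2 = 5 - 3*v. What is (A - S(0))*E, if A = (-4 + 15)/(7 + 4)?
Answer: 173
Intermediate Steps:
p(v) = -10 + 6*v (p(v) = -2*(5 - 3*v) = -10 + 6*v)
A = 1 (A = 11/11 = 11*(1/11) = 1)
S(Y) = Y*(-10 + 6*Y)
E = 173 (E = 591 - 418 = 173)
(A - S(0))*E = (1 - 2*0*(-5 + 3*0))*173 = (1 - 2*0*(-5 + 0))*173 = (1 - 2*0*(-5))*173 = (1 - 1*0)*173 = (1 + 0)*173 = 1*173 = 173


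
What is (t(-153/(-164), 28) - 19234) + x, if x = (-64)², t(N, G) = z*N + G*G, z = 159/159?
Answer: -2353903/164 ≈ -14353.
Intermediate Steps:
z = 1 (z = 159*(1/159) = 1)
t(N, G) = N + G² (t(N, G) = 1*N + G*G = N + G²)
x = 4096
(t(-153/(-164), 28) - 19234) + x = ((-153/(-164) + 28²) - 19234) + 4096 = ((-153*(-1/164) + 784) - 19234) + 4096 = ((153/164 + 784) - 19234) + 4096 = (128729/164 - 19234) + 4096 = -3025647/164 + 4096 = -2353903/164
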